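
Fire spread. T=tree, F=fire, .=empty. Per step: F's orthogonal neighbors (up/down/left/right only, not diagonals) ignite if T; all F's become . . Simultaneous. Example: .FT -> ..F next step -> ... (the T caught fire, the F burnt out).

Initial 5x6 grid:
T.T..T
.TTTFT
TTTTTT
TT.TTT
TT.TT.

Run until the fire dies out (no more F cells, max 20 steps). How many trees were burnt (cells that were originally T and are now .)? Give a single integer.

Answer: 21

Derivation:
Step 1: +3 fires, +1 burnt (F count now 3)
Step 2: +5 fires, +3 burnt (F count now 5)
Step 3: +6 fires, +5 burnt (F count now 6)
Step 4: +2 fires, +6 burnt (F count now 2)
Step 5: +2 fires, +2 burnt (F count now 2)
Step 6: +2 fires, +2 burnt (F count now 2)
Step 7: +1 fires, +2 burnt (F count now 1)
Step 8: +0 fires, +1 burnt (F count now 0)
Fire out after step 8
Initially T: 22, now '.': 29
Total burnt (originally-T cells now '.'): 21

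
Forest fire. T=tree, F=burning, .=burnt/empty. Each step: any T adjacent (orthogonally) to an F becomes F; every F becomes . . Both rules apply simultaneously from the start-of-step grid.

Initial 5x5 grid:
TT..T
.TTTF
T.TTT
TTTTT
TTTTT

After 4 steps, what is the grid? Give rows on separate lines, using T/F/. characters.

Step 1: 3 trees catch fire, 1 burn out
  TT..F
  .TTF.
  T.TTF
  TTTTT
  TTTTT
Step 2: 3 trees catch fire, 3 burn out
  TT...
  .TF..
  T.TF.
  TTTTF
  TTTTT
Step 3: 4 trees catch fire, 3 burn out
  TT...
  .F...
  T.F..
  TTTF.
  TTTTF
Step 4: 3 trees catch fire, 4 burn out
  TF...
  .....
  T....
  TTF..
  TTTF.

TF...
.....
T....
TTF..
TTTF.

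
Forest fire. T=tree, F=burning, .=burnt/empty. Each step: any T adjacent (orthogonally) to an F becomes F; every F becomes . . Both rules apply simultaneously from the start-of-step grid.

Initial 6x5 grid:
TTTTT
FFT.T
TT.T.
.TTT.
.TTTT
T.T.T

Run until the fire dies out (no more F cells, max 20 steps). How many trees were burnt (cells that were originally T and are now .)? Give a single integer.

Answer: 19

Derivation:
Step 1: +5 fires, +2 burnt (F count now 5)
Step 2: +2 fires, +5 burnt (F count now 2)
Step 3: +3 fires, +2 burnt (F count now 3)
Step 4: +3 fires, +3 burnt (F count now 3)
Step 5: +4 fires, +3 burnt (F count now 4)
Step 6: +1 fires, +4 burnt (F count now 1)
Step 7: +1 fires, +1 burnt (F count now 1)
Step 8: +0 fires, +1 burnt (F count now 0)
Fire out after step 8
Initially T: 20, now '.': 29
Total burnt (originally-T cells now '.'): 19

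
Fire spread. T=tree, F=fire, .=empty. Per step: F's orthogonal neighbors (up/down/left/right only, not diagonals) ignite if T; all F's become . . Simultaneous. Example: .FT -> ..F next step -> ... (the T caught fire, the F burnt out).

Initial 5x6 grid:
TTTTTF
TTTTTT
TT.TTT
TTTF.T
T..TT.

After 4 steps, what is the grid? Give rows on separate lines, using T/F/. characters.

Step 1: 5 trees catch fire, 2 burn out
  TTTTF.
  TTTTTF
  TT.FTT
  TTF..T
  T..FT.
Step 2: 7 trees catch fire, 5 burn out
  TTTF..
  TTTFF.
  TT..FF
  TF...T
  T...F.
Step 3: 5 trees catch fire, 7 burn out
  TTF...
  TTF...
  TF....
  F....F
  T.....
Step 4: 4 trees catch fire, 5 burn out
  TF....
  TF....
  F.....
  ......
  F.....

TF....
TF....
F.....
......
F.....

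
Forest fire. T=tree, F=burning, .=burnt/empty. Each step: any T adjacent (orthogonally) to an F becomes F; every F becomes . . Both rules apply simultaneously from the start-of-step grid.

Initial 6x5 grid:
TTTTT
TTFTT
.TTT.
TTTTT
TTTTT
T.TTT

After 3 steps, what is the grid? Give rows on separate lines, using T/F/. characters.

Step 1: 4 trees catch fire, 1 burn out
  TTFTT
  TF.FT
  .TFT.
  TTTTT
  TTTTT
  T.TTT
Step 2: 7 trees catch fire, 4 burn out
  TF.FT
  F...F
  .F.F.
  TTFTT
  TTTTT
  T.TTT
Step 3: 5 trees catch fire, 7 burn out
  F...F
  .....
  .....
  TF.FT
  TTFTT
  T.TTT

F...F
.....
.....
TF.FT
TTFTT
T.TTT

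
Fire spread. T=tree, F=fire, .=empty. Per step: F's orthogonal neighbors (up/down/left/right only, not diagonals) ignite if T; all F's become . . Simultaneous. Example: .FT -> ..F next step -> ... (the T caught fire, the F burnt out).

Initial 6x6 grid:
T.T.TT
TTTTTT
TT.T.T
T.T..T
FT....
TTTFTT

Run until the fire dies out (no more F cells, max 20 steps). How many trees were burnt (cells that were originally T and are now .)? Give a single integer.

Step 1: +5 fires, +2 burnt (F count now 5)
Step 2: +3 fires, +5 burnt (F count now 3)
Step 3: +2 fires, +3 burnt (F count now 2)
Step 4: +2 fires, +2 burnt (F count now 2)
Step 5: +1 fires, +2 burnt (F count now 1)
Step 6: +2 fires, +1 burnt (F count now 2)
Step 7: +2 fires, +2 burnt (F count now 2)
Step 8: +2 fires, +2 burnt (F count now 2)
Step 9: +2 fires, +2 burnt (F count now 2)
Step 10: +1 fires, +2 burnt (F count now 1)
Step 11: +0 fires, +1 burnt (F count now 0)
Fire out after step 11
Initially T: 23, now '.': 35
Total burnt (originally-T cells now '.'): 22

Answer: 22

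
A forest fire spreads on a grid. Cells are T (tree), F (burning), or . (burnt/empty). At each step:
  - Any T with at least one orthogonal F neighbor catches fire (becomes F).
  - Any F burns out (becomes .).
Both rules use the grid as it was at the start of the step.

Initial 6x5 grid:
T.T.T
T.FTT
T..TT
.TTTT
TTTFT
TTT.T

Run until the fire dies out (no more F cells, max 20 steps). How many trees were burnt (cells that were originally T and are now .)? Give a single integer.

Answer: 18

Derivation:
Step 1: +5 fires, +2 burnt (F count now 5)
Step 2: +7 fires, +5 burnt (F count now 7)
Step 3: +5 fires, +7 burnt (F count now 5)
Step 4: +1 fires, +5 burnt (F count now 1)
Step 5: +0 fires, +1 burnt (F count now 0)
Fire out after step 5
Initially T: 21, now '.': 27
Total burnt (originally-T cells now '.'): 18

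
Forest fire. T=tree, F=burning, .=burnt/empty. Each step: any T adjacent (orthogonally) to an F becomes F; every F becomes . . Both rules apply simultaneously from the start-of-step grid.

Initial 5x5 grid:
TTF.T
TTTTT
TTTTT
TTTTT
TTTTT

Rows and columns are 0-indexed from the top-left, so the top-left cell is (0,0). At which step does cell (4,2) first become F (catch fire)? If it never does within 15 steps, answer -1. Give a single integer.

Step 1: cell (4,2)='T' (+2 fires, +1 burnt)
Step 2: cell (4,2)='T' (+4 fires, +2 burnt)
Step 3: cell (4,2)='T' (+5 fires, +4 burnt)
Step 4: cell (4,2)='F' (+6 fires, +5 burnt)
  -> target ignites at step 4
Step 5: cell (4,2)='.' (+4 fires, +6 burnt)
Step 6: cell (4,2)='.' (+2 fires, +4 burnt)
Step 7: cell (4,2)='.' (+0 fires, +2 burnt)
  fire out at step 7

4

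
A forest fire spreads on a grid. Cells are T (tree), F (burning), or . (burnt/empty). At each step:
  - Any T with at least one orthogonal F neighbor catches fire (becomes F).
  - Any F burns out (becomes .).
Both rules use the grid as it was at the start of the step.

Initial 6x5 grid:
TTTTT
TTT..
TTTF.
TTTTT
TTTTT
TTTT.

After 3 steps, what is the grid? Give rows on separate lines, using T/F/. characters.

Step 1: 2 trees catch fire, 1 burn out
  TTTTT
  TTT..
  TTF..
  TTTFT
  TTTTT
  TTTT.
Step 2: 5 trees catch fire, 2 burn out
  TTTTT
  TTF..
  TF...
  TTF.F
  TTTFT
  TTTT.
Step 3: 7 trees catch fire, 5 burn out
  TTFTT
  TF...
  F....
  TF...
  TTF.F
  TTTF.

TTFTT
TF...
F....
TF...
TTF.F
TTTF.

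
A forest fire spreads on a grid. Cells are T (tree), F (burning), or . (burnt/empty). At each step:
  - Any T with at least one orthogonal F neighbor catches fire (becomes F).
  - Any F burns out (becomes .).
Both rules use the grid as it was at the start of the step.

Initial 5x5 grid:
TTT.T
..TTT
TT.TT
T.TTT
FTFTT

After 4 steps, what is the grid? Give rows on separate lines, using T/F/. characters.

Step 1: 4 trees catch fire, 2 burn out
  TTT.T
  ..TTT
  TT.TT
  F.FTT
  .F.FT
Step 2: 3 trees catch fire, 4 burn out
  TTT.T
  ..TTT
  FT.TT
  ...FT
  ....F
Step 3: 3 trees catch fire, 3 burn out
  TTT.T
  ..TTT
  .F.FT
  ....F
  .....
Step 4: 2 trees catch fire, 3 burn out
  TTT.T
  ..TFT
  ....F
  .....
  .....

TTT.T
..TFT
....F
.....
.....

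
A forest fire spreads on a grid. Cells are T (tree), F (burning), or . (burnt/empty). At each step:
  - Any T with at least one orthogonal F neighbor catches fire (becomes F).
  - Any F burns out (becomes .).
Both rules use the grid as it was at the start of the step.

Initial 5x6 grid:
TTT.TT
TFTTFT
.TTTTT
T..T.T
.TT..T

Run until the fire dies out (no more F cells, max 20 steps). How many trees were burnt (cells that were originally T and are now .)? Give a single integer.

Answer: 17

Derivation:
Step 1: +8 fires, +2 burnt (F count now 8)
Step 2: +6 fires, +8 burnt (F count now 6)
Step 3: +2 fires, +6 burnt (F count now 2)
Step 4: +1 fires, +2 burnt (F count now 1)
Step 5: +0 fires, +1 burnt (F count now 0)
Fire out after step 5
Initially T: 20, now '.': 27
Total burnt (originally-T cells now '.'): 17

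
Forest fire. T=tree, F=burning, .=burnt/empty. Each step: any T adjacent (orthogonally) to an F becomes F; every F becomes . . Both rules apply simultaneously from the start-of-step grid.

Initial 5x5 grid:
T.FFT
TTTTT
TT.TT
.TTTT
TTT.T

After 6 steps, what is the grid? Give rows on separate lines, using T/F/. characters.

Step 1: 3 trees catch fire, 2 burn out
  T...F
  TTFFT
  TT.TT
  .TTTT
  TTT.T
Step 2: 3 trees catch fire, 3 burn out
  T....
  TF..F
  TT.FT
  .TTTT
  TTT.T
Step 3: 4 trees catch fire, 3 burn out
  T....
  F....
  TF..F
  .TTFT
  TTT.T
Step 4: 5 trees catch fire, 4 burn out
  F....
  .....
  F....
  .FF.F
  TTT.T
Step 5: 3 trees catch fire, 5 burn out
  .....
  .....
  .....
  .....
  TFF.F
Step 6: 1 trees catch fire, 3 burn out
  .....
  .....
  .....
  .....
  F....

.....
.....
.....
.....
F....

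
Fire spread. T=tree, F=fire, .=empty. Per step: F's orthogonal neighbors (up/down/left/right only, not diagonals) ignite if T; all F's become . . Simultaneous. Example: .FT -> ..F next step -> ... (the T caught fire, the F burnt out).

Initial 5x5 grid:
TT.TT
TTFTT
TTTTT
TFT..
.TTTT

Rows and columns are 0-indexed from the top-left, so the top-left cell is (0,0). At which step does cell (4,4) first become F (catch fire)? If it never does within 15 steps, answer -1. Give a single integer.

Step 1: cell (4,4)='T' (+7 fires, +2 burnt)
Step 2: cell (4,4)='T' (+7 fires, +7 burnt)
Step 3: cell (4,4)='T' (+4 fires, +7 burnt)
Step 4: cell (4,4)='F' (+1 fires, +4 burnt)
  -> target ignites at step 4
Step 5: cell (4,4)='.' (+0 fires, +1 burnt)
  fire out at step 5

4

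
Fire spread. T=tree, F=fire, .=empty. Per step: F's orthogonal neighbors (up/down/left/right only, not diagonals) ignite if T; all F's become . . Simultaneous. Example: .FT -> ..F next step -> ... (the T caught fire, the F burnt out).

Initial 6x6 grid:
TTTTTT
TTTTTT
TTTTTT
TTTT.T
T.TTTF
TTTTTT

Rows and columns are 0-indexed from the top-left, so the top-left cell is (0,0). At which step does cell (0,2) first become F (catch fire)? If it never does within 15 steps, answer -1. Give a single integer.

Step 1: cell (0,2)='T' (+3 fires, +1 burnt)
Step 2: cell (0,2)='T' (+3 fires, +3 burnt)
Step 3: cell (0,2)='T' (+5 fires, +3 burnt)
Step 4: cell (0,2)='T' (+5 fires, +5 burnt)
Step 5: cell (0,2)='T' (+5 fires, +5 burnt)
Step 6: cell (0,2)='T' (+5 fires, +5 burnt)
Step 7: cell (0,2)='F' (+4 fires, +5 burnt)
  -> target ignites at step 7
Step 8: cell (0,2)='.' (+2 fires, +4 burnt)
Step 9: cell (0,2)='.' (+1 fires, +2 burnt)
Step 10: cell (0,2)='.' (+0 fires, +1 burnt)
  fire out at step 10

7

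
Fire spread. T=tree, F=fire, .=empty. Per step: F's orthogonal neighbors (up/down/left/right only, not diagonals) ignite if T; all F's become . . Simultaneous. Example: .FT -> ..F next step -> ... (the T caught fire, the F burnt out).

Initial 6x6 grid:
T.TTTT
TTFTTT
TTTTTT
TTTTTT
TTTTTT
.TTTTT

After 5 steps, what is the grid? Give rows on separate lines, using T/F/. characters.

Step 1: 4 trees catch fire, 1 burn out
  T.FTTT
  TF.FTT
  TTFTTT
  TTTTTT
  TTTTTT
  .TTTTT
Step 2: 6 trees catch fire, 4 burn out
  T..FTT
  F...FT
  TF.FTT
  TTFTTT
  TTTTTT
  .TTTTT
Step 3: 8 trees catch fire, 6 burn out
  F...FT
  .....F
  F...FT
  TF.FTT
  TTFTTT
  .TTTTT
Step 4: 7 trees catch fire, 8 burn out
  .....F
  ......
  .....F
  F...FT
  TF.FTT
  .TFTTT
Step 5: 5 trees catch fire, 7 burn out
  ......
  ......
  ......
  .....F
  F...FT
  .F.FTT

......
......
......
.....F
F...FT
.F.FTT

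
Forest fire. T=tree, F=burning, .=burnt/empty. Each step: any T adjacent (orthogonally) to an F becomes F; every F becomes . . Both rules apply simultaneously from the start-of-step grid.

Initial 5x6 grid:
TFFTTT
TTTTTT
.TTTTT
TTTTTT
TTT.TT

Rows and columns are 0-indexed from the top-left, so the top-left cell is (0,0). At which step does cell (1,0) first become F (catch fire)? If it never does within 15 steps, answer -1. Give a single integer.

Step 1: cell (1,0)='T' (+4 fires, +2 burnt)
Step 2: cell (1,0)='F' (+5 fires, +4 burnt)
  -> target ignites at step 2
Step 3: cell (1,0)='.' (+5 fires, +5 burnt)
Step 4: cell (1,0)='.' (+6 fires, +5 burnt)
Step 5: cell (1,0)='.' (+3 fires, +6 burnt)
Step 6: cell (1,0)='.' (+2 fires, +3 burnt)
Step 7: cell (1,0)='.' (+1 fires, +2 burnt)
Step 8: cell (1,0)='.' (+0 fires, +1 burnt)
  fire out at step 8

2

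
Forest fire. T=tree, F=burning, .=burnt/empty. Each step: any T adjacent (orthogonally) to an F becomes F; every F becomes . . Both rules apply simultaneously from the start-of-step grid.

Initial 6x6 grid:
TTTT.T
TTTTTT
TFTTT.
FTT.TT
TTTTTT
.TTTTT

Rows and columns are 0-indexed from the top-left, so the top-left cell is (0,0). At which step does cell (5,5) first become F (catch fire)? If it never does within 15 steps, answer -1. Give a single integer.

Step 1: cell (5,5)='T' (+5 fires, +2 burnt)
Step 2: cell (5,5)='T' (+6 fires, +5 burnt)
Step 3: cell (5,5)='T' (+6 fires, +6 burnt)
Step 4: cell (5,5)='T' (+5 fires, +6 burnt)
Step 5: cell (5,5)='T' (+4 fires, +5 burnt)
Step 6: cell (5,5)='T' (+3 fires, +4 burnt)
Step 7: cell (5,5)='F' (+1 fires, +3 burnt)
  -> target ignites at step 7
Step 8: cell (5,5)='.' (+0 fires, +1 burnt)
  fire out at step 8

7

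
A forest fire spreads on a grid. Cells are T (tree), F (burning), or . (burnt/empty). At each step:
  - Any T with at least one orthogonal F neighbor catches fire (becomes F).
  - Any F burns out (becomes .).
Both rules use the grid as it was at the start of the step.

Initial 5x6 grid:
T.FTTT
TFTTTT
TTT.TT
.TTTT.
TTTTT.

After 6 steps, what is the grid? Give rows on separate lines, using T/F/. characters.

Step 1: 4 trees catch fire, 2 burn out
  T..FTT
  F.FTTT
  TFT.TT
  .TTTT.
  TTTTT.
Step 2: 6 trees catch fire, 4 burn out
  F...FT
  ...FTT
  F.F.TT
  .FTTT.
  TTTTT.
Step 3: 4 trees catch fire, 6 burn out
  .....F
  ....FT
  ....TT
  ..FTT.
  TFTTT.
Step 4: 5 trees catch fire, 4 burn out
  ......
  .....F
  ....FT
  ...FT.
  F.FTT.
Step 5: 3 trees catch fire, 5 burn out
  ......
  ......
  .....F
  ....F.
  ...FT.
Step 6: 1 trees catch fire, 3 burn out
  ......
  ......
  ......
  ......
  ....F.

......
......
......
......
....F.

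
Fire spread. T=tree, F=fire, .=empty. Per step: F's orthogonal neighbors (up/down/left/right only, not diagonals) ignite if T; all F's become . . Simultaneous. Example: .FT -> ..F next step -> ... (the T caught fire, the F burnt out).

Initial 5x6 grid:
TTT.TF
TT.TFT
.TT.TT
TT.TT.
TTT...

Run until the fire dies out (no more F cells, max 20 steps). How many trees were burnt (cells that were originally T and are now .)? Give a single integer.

Step 1: +4 fires, +2 burnt (F count now 4)
Step 2: +2 fires, +4 burnt (F count now 2)
Step 3: +1 fires, +2 burnt (F count now 1)
Step 4: +0 fires, +1 burnt (F count now 0)
Fire out after step 4
Initially T: 19, now '.': 18
Total burnt (originally-T cells now '.'): 7

Answer: 7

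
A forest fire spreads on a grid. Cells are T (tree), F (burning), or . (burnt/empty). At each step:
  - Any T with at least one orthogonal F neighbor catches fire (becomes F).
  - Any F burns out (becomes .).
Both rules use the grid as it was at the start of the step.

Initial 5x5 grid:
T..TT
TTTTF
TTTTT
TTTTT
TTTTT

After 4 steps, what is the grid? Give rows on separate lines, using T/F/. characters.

Step 1: 3 trees catch fire, 1 burn out
  T..TF
  TTTF.
  TTTTF
  TTTTT
  TTTTT
Step 2: 4 trees catch fire, 3 burn out
  T..F.
  TTF..
  TTTF.
  TTTTF
  TTTTT
Step 3: 4 trees catch fire, 4 burn out
  T....
  TF...
  TTF..
  TTTF.
  TTTTF
Step 4: 4 trees catch fire, 4 burn out
  T....
  F....
  TF...
  TTF..
  TTTF.

T....
F....
TF...
TTF..
TTTF.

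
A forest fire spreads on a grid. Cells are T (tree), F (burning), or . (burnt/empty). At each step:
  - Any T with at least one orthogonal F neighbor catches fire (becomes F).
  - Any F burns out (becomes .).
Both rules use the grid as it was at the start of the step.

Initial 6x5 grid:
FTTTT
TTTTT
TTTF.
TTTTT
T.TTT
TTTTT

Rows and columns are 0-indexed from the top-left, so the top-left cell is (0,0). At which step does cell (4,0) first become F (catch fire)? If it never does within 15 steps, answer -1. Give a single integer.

Step 1: cell (4,0)='T' (+5 fires, +2 burnt)
Step 2: cell (4,0)='T' (+10 fires, +5 burnt)
Step 3: cell (4,0)='T' (+6 fires, +10 burnt)
Step 4: cell (4,0)='F' (+3 fires, +6 burnt)
  -> target ignites at step 4
Step 5: cell (4,0)='.' (+2 fires, +3 burnt)
Step 6: cell (4,0)='.' (+0 fires, +2 burnt)
  fire out at step 6

4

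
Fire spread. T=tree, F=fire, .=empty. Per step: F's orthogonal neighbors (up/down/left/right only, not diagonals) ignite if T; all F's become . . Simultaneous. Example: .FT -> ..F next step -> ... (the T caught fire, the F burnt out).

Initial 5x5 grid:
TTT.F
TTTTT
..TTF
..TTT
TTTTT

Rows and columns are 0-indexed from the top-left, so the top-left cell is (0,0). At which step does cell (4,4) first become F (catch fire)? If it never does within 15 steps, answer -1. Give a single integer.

Step 1: cell (4,4)='T' (+3 fires, +2 burnt)
Step 2: cell (4,4)='F' (+4 fires, +3 burnt)
  -> target ignites at step 2
Step 3: cell (4,4)='.' (+3 fires, +4 burnt)
Step 4: cell (4,4)='.' (+3 fires, +3 burnt)
Step 5: cell (4,4)='.' (+3 fires, +3 burnt)
Step 6: cell (4,4)='.' (+2 fires, +3 burnt)
Step 7: cell (4,4)='.' (+0 fires, +2 burnt)
  fire out at step 7

2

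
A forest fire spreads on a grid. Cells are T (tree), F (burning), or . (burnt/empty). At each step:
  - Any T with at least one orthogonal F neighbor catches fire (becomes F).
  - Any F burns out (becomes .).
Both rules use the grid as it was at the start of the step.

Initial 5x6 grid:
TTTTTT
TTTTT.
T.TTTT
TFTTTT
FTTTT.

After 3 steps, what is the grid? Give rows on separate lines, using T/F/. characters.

Step 1: 3 trees catch fire, 2 burn out
  TTTTTT
  TTTTT.
  T.TTTT
  F.FTTT
  .FTTT.
Step 2: 4 trees catch fire, 3 burn out
  TTTTTT
  TTTTT.
  F.FTTT
  ...FTT
  ..FTT.
Step 3: 5 trees catch fire, 4 burn out
  TTTTTT
  FTFTT.
  ...FTT
  ....FT
  ...FT.

TTTTTT
FTFTT.
...FTT
....FT
...FT.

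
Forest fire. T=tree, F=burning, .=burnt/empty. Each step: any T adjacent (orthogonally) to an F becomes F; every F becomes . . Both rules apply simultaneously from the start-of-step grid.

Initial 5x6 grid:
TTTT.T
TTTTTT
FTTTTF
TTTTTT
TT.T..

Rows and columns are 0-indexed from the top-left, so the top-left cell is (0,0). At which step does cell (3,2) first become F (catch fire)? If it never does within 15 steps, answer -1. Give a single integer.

Step 1: cell (3,2)='T' (+6 fires, +2 burnt)
Step 2: cell (3,2)='T' (+9 fires, +6 burnt)
Step 3: cell (3,2)='F' (+6 fires, +9 burnt)
  -> target ignites at step 3
Step 4: cell (3,2)='.' (+3 fires, +6 burnt)
Step 5: cell (3,2)='.' (+0 fires, +3 burnt)
  fire out at step 5

3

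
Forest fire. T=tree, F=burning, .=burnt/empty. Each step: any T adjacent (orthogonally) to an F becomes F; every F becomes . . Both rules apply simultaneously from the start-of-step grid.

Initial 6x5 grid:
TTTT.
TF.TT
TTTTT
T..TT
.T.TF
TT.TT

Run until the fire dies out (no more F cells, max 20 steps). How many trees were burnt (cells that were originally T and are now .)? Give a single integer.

Answer: 18

Derivation:
Step 1: +6 fires, +2 burnt (F count now 6)
Step 2: +7 fires, +6 burnt (F count now 7)
Step 3: +4 fires, +7 burnt (F count now 4)
Step 4: +1 fires, +4 burnt (F count now 1)
Step 5: +0 fires, +1 burnt (F count now 0)
Fire out after step 5
Initially T: 21, now '.': 27
Total burnt (originally-T cells now '.'): 18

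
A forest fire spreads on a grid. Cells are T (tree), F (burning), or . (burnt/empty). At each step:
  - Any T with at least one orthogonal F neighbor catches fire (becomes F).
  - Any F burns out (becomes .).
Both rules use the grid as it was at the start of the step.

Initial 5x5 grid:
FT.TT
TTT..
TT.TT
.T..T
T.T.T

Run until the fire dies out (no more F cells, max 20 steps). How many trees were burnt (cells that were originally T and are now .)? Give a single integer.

Step 1: +2 fires, +1 burnt (F count now 2)
Step 2: +2 fires, +2 burnt (F count now 2)
Step 3: +2 fires, +2 burnt (F count now 2)
Step 4: +1 fires, +2 burnt (F count now 1)
Step 5: +0 fires, +1 burnt (F count now 0)
Fire out after step 5
Initially T: 15, now '.': 17
Total burnt (originally-T cells now '.'): 7

Answer: 7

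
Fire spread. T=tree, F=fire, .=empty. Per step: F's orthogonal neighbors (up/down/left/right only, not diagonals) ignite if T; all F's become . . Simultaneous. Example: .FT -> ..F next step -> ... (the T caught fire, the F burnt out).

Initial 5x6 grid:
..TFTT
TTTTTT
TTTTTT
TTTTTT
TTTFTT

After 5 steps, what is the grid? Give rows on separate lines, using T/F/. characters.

Step 1: 6 trees catch fire, 2 burn out
  ..F.FT
  TTTFTT
  TTTTTT
  TTTFTT
  TTF.FT
Step 2: 8 trees catch fire, 6 burn out
  .....F
  TTF.FT
  TTTFTT
  TTF.FT
  TF...F
Step 3: 7 trees catch fire, 8 burn out
  ......
  TF...F
  TTF.FT
  TF...F
  F.....
Step 4: 4 trees catch fire, 7 burn out
  ......
  F.....
  TF...F
  F.....
  ......
Step 5: 1 trees catch fire, 4 burn out
  ......
  ......
  F.....
  ......
  ......

......
......
F.....
......
......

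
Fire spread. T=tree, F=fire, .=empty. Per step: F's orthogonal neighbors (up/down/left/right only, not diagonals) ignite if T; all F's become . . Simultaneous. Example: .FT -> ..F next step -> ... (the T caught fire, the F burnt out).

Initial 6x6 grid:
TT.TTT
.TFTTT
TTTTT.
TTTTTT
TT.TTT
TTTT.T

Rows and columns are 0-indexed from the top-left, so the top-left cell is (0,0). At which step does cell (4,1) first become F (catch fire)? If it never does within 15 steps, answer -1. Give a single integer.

Step 1: cell (4,1)='T' (+3 fires, +1 burnt)
Step 2: cell (4,1)='T' (+6 fires, +3 burnt)
Step 3: cell (4,1)='T' (+7 fires, +6 burnt)
Step 4: cell (4,1)='F' (+5 fires, +7 burnt)
  -> target ignites at step 4
Step 5: cell (4,1)='.' (+5 fires, +5 burnt)
Step 6: cell (4,1)='.' (+3 fires, +5 burnt)
Step 7: cell (4,1)='.' (+1 fires, +3 burnt)
Step 8: cell (4,1)='.' (+0 fires, +1 burnt)
  fire out at step 8

4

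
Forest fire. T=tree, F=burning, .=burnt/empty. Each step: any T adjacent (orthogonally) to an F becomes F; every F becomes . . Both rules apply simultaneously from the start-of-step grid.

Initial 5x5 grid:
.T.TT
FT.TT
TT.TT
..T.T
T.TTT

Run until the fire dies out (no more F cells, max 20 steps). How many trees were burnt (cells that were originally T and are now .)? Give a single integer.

Answer: 4

Derivation:
Step 1: +2 fires, +1 burnt (F count now 2)
Step 2: +2 fires, +2 burnt (F count now 2)
Step 3: +0 fires, +2 burnt (F count now 0)
Fire out after step 3
Initially T: 16, now '.': 13
Total burnt (originally-T cells now '.'): 4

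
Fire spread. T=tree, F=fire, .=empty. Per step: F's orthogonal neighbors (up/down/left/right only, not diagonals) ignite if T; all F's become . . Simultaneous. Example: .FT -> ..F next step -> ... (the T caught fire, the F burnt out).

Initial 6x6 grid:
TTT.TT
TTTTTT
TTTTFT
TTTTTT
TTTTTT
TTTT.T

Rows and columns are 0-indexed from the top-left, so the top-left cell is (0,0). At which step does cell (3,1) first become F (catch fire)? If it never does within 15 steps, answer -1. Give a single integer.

Step 1: cell (3,1)='T' (+4 fires, +1 burnt)
Step 2: cell (3,1)='T' (+7 fires, +4 burnt)
Step 3: cell (3,1)='T' (+6 fires, +7 burnt)
Step 4: cell (3,1)='F' (+7 fires, +6 burnt)
  -> target ignites at step 4
Step 5: cell (3,1)='.' (+5 fires, +7 burnt)
Step 6: cell (3,1)='.' (+3 fires, +5 burnt)
Step 7: cell (3,1)='.' (+1 fires, +3 burnt)
Step 8: cell (3,1)='.' (+0 fires, +1 burnt)
  fire out at step 8

4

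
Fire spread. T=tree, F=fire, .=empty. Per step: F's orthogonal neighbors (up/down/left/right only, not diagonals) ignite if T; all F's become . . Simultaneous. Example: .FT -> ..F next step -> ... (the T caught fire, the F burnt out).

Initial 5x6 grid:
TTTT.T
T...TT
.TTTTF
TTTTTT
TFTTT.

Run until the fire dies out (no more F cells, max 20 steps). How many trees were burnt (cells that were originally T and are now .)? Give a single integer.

Step 1: +6 fires, +2 burnt (F count now 6)
Step 2: +8 fires, +6 burnt (F count now 8)
Step 3: +3 fires, +8 burnt (F count now 3)
Step 4: +0 fires, +3 burnt (F count now 0)
Fire out after step 4
Initially T: 22, now '.': 25
Total burnt (originally-T cells now '.'): 17

Answer: 17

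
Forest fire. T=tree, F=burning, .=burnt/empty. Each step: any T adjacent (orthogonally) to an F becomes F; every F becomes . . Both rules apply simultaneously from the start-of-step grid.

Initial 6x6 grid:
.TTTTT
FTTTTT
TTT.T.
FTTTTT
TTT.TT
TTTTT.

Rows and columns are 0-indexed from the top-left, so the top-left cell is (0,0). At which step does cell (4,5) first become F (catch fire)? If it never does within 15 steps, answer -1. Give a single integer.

Step 1: cell (4,5)='T' (+4 fires, +2 burnt)
Step 2: cell (4,5)='T' (+6 fires, +4 burnt)
Step 3: cell (4,5)='T' (+6 fires, +6 burnt)
Step 4: cell (4,5)='T' (+4 fires, +6 burnt)
Step 5: cell (4,5)='T' (+6 fires, +4 burnt)
Step 6: cell (4,5)='F' (+3 fires, +6 burnt)
  -> target ignites at step 6
Step 7: cell (4,5)='.' (+0 fires, +3 burnt)
  fire out at step 7

6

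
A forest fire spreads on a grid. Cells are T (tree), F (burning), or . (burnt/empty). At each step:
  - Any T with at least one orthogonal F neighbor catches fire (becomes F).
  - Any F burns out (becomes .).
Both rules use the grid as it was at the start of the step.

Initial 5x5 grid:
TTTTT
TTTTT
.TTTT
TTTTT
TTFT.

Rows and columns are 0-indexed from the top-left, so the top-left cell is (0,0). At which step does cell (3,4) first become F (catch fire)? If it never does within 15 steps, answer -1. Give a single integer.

Step 1: cell (3,4)='T' (+3 fires, +1 burnt)
Step 2: cell (3,4)='T' (+4 fires, +3 burnt)
Step 3: cell (3,4)='F' (+5 fires, +4 burnt)
  -> target ignites at step 3
Step 4: cell (3,4)='.' (+4 fires, +5 burnt)
Step 5: cell (3,4)='.' (+4 fires, +4 burnt)
Step 6: cell (3,4)='.' (+2 fires, +4 burnt)
Step 7: cell (3,4)='.' (+0 fires, +2 burnt)
  fire out at step 7

3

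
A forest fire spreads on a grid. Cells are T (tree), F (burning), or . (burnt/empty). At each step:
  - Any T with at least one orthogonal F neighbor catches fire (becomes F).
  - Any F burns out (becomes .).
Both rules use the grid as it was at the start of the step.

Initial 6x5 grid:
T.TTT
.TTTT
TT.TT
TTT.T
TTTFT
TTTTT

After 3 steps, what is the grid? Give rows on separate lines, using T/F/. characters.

Step 1: 3 trees catch fire, 1 burn out
  T.TTT
  .TTTT
  TT.TT
  TTT.T
  TTF.F
  TTTFT
Step 2: 5 trees catch fire, 3 burn out
  T.TTT
  .TTTT
  TT.TT
  TTF.F
  TF...
  TTF.F
Step 3: 4 trees catch fire, 5 burn out
  T.TTT
  .TTTT
  TT.TF
  TF...
  F....
  TF...

T.TTT
.TTTT
TT.TF
TF...
F....
TF...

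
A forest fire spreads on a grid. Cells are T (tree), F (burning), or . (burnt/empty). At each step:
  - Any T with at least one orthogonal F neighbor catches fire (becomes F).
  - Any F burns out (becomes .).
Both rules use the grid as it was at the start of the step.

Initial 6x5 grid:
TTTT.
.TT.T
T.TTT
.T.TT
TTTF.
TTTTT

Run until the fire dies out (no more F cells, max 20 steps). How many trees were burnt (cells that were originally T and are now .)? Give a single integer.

Answer: 21

Derivation:
Step 1: +3 fires, +1 burnt (F count now 3)
Step 2: +5 fires, +3 burnt (F count now 5)
Step 3: +5 fires, +5 burnt (F count now 5)
Step 4: +3 fires, +5 burnt (F count now 3)
Step 5: +2 fires, +3 burnt (F count now 2)
Step 6: +2 fires, +2 burnt (F count now 2)
Step 7: +1 fires, +2 burnt (F count now 1)
Step 8: +0 fires, +1 burnt (F count now 0)
Fire out after step 8
Initially T: 22, now '.': 29
Total burnt (originally-T cells now '.'): 21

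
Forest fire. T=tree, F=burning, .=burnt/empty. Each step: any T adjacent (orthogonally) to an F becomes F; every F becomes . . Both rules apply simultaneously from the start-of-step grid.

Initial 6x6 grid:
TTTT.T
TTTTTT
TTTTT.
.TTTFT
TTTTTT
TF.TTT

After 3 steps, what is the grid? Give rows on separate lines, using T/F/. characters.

Step 1: 6 trees catch fire, 2 burn out
  TTTT.T
  TTTTTT
  TTTTF.
  .TTF.F
  TFTTFT
  F..TTT
Step 2: 9 trees catch fire, 6 burn out
  TTTT.T
  TTTTFT
  TTTF..
  .FF...
  F.FF.F
  ...TFT
Step 3: 6 trees catch fire, 9 burn out
  TTTT.T
  TTTF.F
  TFF...
  ......
  ......
  ...F.F

TTTT.T
TTTF.F
TFF...
......
......
...F.F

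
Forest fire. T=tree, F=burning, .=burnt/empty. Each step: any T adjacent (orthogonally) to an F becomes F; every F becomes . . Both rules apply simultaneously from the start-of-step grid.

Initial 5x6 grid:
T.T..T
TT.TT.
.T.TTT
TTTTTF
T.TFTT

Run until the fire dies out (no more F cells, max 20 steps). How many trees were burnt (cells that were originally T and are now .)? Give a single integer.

Answer: 18

Derivation:
Step 1: +6 fires, +2 burnt (F count now 6)
Step 2: +3 fires, +6 burnt (F count now 3)
Step 3: +3 fires, +3 burnt (F count now 3)
Step 4: +2 fires, +3 burnt (F count now 2)
Step 5: +2 fires, +2 burnt (F count now 2)
Step 6: +1 fires, +2 burnt (F count now 1)
Step 7: +1 fires, +1 burnt (F count now 1)
Step 8: +0 fires, +1 burnt (F count now 0)
Fire out after step 8
Initially T: 20, now '.': 28
Total burnt (originally-T cells now '.'): 18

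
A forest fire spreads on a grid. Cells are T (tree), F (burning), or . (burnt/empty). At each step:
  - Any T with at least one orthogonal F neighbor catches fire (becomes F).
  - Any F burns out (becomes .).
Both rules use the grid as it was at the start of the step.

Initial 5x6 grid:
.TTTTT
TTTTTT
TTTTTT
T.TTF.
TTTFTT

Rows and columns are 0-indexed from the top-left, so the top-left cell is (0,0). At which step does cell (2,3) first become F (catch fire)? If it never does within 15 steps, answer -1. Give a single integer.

Step 1: cell (2,3)='T' (+4 fires, +2 burnt)
Step 2: cell (2,3)='F' (+6 fires, +4 burnt)
  -> target ignites at step 2
Step 3: cell (2,3)='.' (+5 fires, +6 burnt)
Step 4: cell (2,3)='.' (+5 fires, +5 burnt)
Step 5: cell (2,3)='.' (+3 fires, +5 burnt)
Step 6: cell (2,3)='.' (+2 fires, +3 burnt)
Step 7: cell (2,3)='.' (+0 fires, +2 burnt)
  fire out at step 7

2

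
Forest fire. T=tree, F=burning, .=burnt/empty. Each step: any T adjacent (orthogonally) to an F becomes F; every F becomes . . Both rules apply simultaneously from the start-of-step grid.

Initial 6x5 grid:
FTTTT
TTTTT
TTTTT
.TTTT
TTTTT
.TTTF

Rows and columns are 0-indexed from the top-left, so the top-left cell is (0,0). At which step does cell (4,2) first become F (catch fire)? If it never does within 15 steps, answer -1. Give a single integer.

Step 1: cell (4,2)='T' (+4 fires, +2 burnt)
Step 2: cell (4,2)='T' (+6 fires, +4 burnt)
Step 3: cell (4,2)='F' (+7 fires, +6 burnt)
  -> target ignites at step 3
Step 4: cell (4,2)='.' (+8 fires, +7 burnt)
Step 5: cell (4,2)='.' (+1 fires, +8 burnt)
Step 6: cell (4,2)='.' (+0 fires, +1 burnt)
  fire out at step 6

3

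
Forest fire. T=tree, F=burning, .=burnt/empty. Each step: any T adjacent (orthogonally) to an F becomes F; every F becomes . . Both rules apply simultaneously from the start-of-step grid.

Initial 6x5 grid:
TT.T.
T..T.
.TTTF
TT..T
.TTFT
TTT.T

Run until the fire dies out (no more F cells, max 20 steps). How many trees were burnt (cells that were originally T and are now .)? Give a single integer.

Step 1: +4 fires, +2 burnt (F count now 4)
Step 2: +5 fires, +4 burnt (F count now 5)
Step 3: +4 fires, +5 burnt (F count now 4)
Step 4: +2 fires, +4 burnt (F count now 2)
Step 5: +0 fires, +2 burnt (F count now 0)
Fire out after step 5
Initially T: 18, now '.': 27
Total burnt (originally-T cells now '.'): 15

Answer: 15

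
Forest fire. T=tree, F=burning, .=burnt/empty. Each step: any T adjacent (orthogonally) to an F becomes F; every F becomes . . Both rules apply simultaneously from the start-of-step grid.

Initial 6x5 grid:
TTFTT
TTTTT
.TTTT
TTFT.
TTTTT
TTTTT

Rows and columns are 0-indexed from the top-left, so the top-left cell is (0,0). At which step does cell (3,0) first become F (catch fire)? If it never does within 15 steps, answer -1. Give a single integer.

Step 1: cell (3,0)='T' (+7 fires, +2 burnt)
Step 2: cell (3,0)='F' (+10 fires, +7 burnt)
  -> target ignites at step 2
Step 3: cell (3,0)='.' (+7 fires, +10 burnt)
Step 4: cell (3,0)='.' (+2 fires, +7 burnt)
Step 5: cell (3,0)='.' (+0 fires, +2 burnt)
  fire out at step 5

2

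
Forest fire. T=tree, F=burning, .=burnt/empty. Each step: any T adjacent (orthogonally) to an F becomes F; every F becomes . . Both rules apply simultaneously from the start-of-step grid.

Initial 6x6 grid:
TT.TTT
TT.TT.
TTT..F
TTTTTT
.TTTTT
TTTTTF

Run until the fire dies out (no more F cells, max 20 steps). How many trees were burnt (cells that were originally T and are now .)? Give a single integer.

Step 1: +3 fires, +2 burnt (F count now 3)
Step 2: +3 fires, +3 burnt (F count now 3)
Step 3: +3 fires, +3 burnt (F count now 3)
Step 4: +3 fires, +3 burnt (F count now 3)
Step 5: +4 fires, +3 burnt (F count now 4)
Step 6: +2 fires, +4 burnt (F count now 2)
Step 7: +2 fires, +2 burnt (F count now 2)
Step 8: +2 fires, +2 burnt (F count now 2)
Step 9: +1 fires, +2 burnt (F count now 1)
Step 10: +0 fires, +1 burnt (F count now 0)
Fire out after step 10
Initially T: 28, now '.': 31
Total burnt (originally-T cells now '.'): 23

Answer: 23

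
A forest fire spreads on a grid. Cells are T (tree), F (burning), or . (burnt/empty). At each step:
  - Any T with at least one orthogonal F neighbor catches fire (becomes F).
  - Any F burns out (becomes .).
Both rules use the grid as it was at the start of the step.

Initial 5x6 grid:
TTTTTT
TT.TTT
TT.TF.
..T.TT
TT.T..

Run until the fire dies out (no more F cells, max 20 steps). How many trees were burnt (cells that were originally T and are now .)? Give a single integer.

Answer: 16

Derivation:
Step 1: +3 fires, +1 burnt (F count now 3)
Step 2: +4 fires, +3 burnt (F count now 4)
Step 3: +2 fires, +4 burnt (F count now 2)
Step 4: +1 fires, +2 burnt (F count now 1)
Step 5: +1 fires, +1 burnt (F count now 1)
Step 6: +2 fires, +1 burnt (F count now 2)
Step 7: +2 fires, +2 burnt (F count now 2)
Step 8: +1 fires, +2 burnt (F count now 1)
Step 9: +0 fires, +1 burnt (F count now 0)
Fire out after step 9
Initially T: 20, now '.': 26
Total burnt (originally-T cells now '.'): 16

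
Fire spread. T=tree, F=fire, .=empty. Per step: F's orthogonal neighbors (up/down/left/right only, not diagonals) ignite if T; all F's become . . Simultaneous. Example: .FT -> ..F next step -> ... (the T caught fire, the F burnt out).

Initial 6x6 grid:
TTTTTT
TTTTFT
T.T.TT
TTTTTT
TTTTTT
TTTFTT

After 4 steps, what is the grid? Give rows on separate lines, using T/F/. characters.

Step 1: 7 trees catch fire, 2 burn out
  TTTTFT
  TTTF.F
  T.T.FT
  TTTTTT
  TTTFTT
  TTF.FT
Step 2: 10 trees catch fire, 7 burn out
  TTTF.F
  TTF...
  T.T..F
  TTTFFT
  TTF.FT
  TF...F
Step 3: 8 trees catch fire, 10 burn out
  TTF...
  TF....
  T.F...
  TTF..F
  TF...F
  F.....
Step 4: 4 trees catch fire, 8 burn out
  TF....
  F.....
  T.....
  TF....
  F.....
  ......

TF....
F.....
T.....
TF....
F.....
......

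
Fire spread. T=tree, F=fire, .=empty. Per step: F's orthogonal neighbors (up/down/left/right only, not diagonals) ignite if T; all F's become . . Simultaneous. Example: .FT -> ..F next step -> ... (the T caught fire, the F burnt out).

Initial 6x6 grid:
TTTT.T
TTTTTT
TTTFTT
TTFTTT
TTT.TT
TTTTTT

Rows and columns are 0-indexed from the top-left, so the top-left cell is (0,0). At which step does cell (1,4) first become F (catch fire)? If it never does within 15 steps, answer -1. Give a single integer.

Step 1: cell (1,4)='T' (+6 fires, +2 burnt)
Step 2: cell (1,4)='F' (+9 fires, +6 burnt)
  -> target ignites at step 2
Step 3: cell (1,4)='.' (+9 fires, +9 burnt)
Step 4: cell (1,4)='.' (+6 fires, +9 burnt)
Step 5: cell (1,4)='.' (+2 fires, +6 burnt)
Step 6: cell (1,4)='.' (+0 fires, +2 burnt)
  fire out at step 6

2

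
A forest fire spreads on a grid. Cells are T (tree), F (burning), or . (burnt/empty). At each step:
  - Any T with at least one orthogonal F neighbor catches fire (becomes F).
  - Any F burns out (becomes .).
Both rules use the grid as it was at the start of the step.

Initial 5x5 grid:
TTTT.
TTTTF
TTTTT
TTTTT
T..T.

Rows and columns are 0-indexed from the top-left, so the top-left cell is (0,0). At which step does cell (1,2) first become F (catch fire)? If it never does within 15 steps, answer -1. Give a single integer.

Step 1: cell (1,2)='T' (+2 fires, +1 burnt)
Step 2: cell (1,2)='F' (+4 fires, +2 burnt)
  -> target ignites at step 2
Step 3: cell (1,2)='.' (+4 fires, +4 burnt)
Step 4: cell (1,2)='.' (+5 fires, +4 burnt)
Step 5: cell (1,2)='.' (+3 fires, +5 burnt)
Step 6: cell (1,2)='.' (+1 fires, +3 burnt)
Step 7: cell (1,2)='.' (+1 fires, +1 burnt)
Step 8: cell (1,2)='.' (+0 fires, +1 burnt)
  fire out at step 8

2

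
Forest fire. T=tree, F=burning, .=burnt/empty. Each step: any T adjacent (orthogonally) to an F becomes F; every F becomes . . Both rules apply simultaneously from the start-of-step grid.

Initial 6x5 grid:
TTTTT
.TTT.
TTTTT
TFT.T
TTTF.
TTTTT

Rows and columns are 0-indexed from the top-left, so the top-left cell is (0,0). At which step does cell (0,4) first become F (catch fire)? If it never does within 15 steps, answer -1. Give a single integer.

Step 1: cell (0,4)='T' (+6 fires, +2 burnt)
Step 2: cell (0,4)='T' (+7 fires, +6 burnt)
Step 3: cell (0,4)='T' (+4 fires, +7 burnt)
Step 4: cell (0,4)='T' (+4 fires, +4 burnt)
Step 5: cell (0,4)='T' (+2 fires, +4 burnt)
Step 6: cell (0,4)='F' (+1 fires, +2 burnt)
  -> target ignites at step 6
Step 7: cell (0,4)='.' (+0 fires, +1 burnt)
  fire out at step 7

6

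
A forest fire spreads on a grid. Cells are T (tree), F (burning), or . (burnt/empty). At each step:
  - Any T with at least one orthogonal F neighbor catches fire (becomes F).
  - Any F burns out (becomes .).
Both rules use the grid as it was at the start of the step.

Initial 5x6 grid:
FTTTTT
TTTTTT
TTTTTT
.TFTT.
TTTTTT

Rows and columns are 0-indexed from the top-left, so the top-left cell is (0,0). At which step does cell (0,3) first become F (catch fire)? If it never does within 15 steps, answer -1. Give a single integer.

Step 1: cell (0,3)='T' (+6 fires, +2 burnt)
Step 2: cell (0,3)='T' (+9 fires, +6 burnt)
Step 3: cell (0,3)='F' (+5 fires, +9 burnt)
  -> target ignites at step 3
Step 4: cell (0,3)='.' (+4 fires, +5 burnt)
Step 5: cell (0,3)='.' (+2 fires, +4 burnt)
Step 6: cell (0,3)='.' (+0 fires, +2 burnt)
  fire out at step 6

3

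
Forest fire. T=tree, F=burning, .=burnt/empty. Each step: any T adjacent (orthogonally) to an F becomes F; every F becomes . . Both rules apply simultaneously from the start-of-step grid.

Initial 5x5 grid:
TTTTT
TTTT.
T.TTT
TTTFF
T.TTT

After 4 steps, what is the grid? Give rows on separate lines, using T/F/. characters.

Step 1: 5 trees catch fire, 2 burn out
  TTTTT
  TTTT.
  T.TFF
  TTF..
  T.TFF
Step 2: 4 trees catch fire, 5 burn out
  TTTTT
  TTTF.
  T.F..
  TF...
  T.F..
Step 3: 3 trees catch fire, 4 burn out
  TTTFT
  TTF..
  T....
  F....
  T....
Step 4: 5 trees catch fire, 3 burn out
  TTF.F
  TF...
  F....
  .....
  F....

TTF.F
TF...
F....
.....
F....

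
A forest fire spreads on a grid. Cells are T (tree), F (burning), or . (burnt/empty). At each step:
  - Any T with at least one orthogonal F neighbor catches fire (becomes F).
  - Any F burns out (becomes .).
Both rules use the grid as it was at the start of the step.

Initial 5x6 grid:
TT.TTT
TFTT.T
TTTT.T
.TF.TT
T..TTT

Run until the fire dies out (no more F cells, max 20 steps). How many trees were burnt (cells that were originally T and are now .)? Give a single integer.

Answer: 20

Derivation:
Step 1: +6 fires, +2 burnt (F count now 6)
Step 2: +4 fires, +6 burnt (F count now 4)
Step 3: +1 fires, +4 burnt (F count now 1)
Step 4: +1 fires, +1 burnt (F count now 1)
Step 5: +1 fires, +1 burnt (F count now 1)
Step 6: +1 fires, +1 burnt (F count now 1)
Step 7: +1 fires, +1 burnt (F count now 1)
Step 8: +1 fires, +1 burnt (F count now 1)
Step 9: +2 fires, +1 burnt (F count now 2)
Step 10: +1 fires, +2 burnt (F count now 1)
Step 11: +1 fires, +1 burnt (F count now 1)
Step 12: +0 fires, +1 burnt (F count now 0)
Fire out after step 12
Initially T: 21, now '.': 29
Total burnt (originally-T cells now '.'): 20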